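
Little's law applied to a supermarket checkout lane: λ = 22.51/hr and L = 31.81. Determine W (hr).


W = L/λ = 31.81/22.51 = 1.4131 hr

Final: 1.4131 hr


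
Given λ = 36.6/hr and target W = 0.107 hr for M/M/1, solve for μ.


W = 1/(μ−λ) ⇒ μ − λ = 1/W = 1/0.107 = 9.3458
μ = λ + 1/W = 36.6 + 9.3458 = 45.9458 per hr

Final: 45.9458 /hr


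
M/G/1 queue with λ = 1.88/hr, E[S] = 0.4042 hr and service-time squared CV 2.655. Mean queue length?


ρ = λ·E[S] = 1.88·0.4042 = 0.7599
Lq = ρ²(1+C_s²)/(2(1−ρ)) = 0.5774·(1+2.655)/(2·0.2401)
= 0.5774·3.6550/0.4802 = 4.39508

Final: 4.39508


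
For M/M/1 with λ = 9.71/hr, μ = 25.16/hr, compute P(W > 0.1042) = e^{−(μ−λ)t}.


W ~ Exponential(μ−λ) for M/M/1.
μ − λ = 25.16 − 9.71 = 15.4500
P(W > t) = e^{−(μ−λ)t} = e^{−1.6099} = 0.199910

Final: 0.199910


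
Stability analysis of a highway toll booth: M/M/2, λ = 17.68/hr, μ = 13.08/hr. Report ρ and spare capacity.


Total capacity cμ = 2·13.08 = 26.16/hr
ρ = λ/(cμ) = 17.68/26.16 = 0.6758
Stable ⇔ ρ < 1: YES
Spare capacity = cμ − λ = 26.16 − 17.68 = 8.48/hr

Final: ρ = 0.6758; stable; margin = 8.48/hr


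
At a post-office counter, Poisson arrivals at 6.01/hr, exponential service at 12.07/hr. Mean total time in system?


W = 1/(μ−λ) = 1/(12.07 − 6.01) = 1/6.06 = 0.1650 hr

Final: 0.1650 hr


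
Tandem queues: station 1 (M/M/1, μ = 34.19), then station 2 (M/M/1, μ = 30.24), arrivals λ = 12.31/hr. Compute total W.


Each node sees arrival rate λ = 12.31/hr (tandem ⇒ throughput preserved).
W₁ = 1/(μ₁−λ) = 1/(34.19−12.31) = 0.04570 hr
W₂ = 1/(μ₂−λ) = 1/(30.24−12.31) = 0.05577 hr
W_total = W₁ + W₂ = 0.04570 + 0.05577 = 0.10148 hr

Final: 0.10148 hr


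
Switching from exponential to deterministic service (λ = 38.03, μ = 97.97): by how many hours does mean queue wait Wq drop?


ρ = 38.03/97.97 = 0.3882
Wq(M/M/1) = ρ/(μ−λ) = 0.3882/59.94 = 0.006476 hr
Wq(M/D/1) = ρ/(2(μ−λ)) = 0.003238 hr
Savings = 0.006476 − 0.003238 = 0.003238 hr

Final: 0.003238 hr


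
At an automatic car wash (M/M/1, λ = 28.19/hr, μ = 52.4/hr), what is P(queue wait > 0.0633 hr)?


ρ = 28.19/52.4 = 0.5380
P(Wq > t) = ρ·e^{−(μ−λ)t} = 0.5380·e^{−1.5325}
= 0.5380·0.215997 = 0.116201

Final: 0.116201


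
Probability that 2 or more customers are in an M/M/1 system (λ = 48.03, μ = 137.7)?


ρ = 48.03/137.7 = 0.3488
P(N ≥ n) = ρ^n = 0.3488^2 = 0.121663

Final: 0.121663


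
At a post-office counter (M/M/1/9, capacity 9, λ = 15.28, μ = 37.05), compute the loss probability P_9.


ρ = λ/μ = 15.28/37.05 = 0.4124
P_K = (1−ρ)ρ^K/(1−ρ^(K+1)) = (0.5876·0.0003452)/(1 − 0.0001423)
= 0.0002028/0.999858 = 0.0002028

Final: 0.0002028


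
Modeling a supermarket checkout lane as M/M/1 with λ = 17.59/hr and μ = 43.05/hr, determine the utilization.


ρ = λ/μ = 17.59/43.05 = 0.4086

Final: 0.4086


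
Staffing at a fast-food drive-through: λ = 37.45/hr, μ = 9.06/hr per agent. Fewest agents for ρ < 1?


Stability requires cμ > λ ⇔ c > λ/μ.
λ/μ = 37.45/9.06 = 4.1336
Minimum integer c = ⌊4.1336⌋ + 1 = 5
Check: 5·9.06 = 45.30 > 37.45, while 4·9.06 = 36.24 ≤ 37.45

Final: 5 servers


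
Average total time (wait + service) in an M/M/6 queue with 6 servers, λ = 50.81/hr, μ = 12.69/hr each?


a = 4.0039; ρ = 0.6673; P₀ = 0.016610
Lq = P₀·a^c·ρ/(c!(1−ρ)²) = 0.57314
Wq = Lq/λ = 0.57314/50.81 = 0.01128 hr
W = Wq + 1/μ = 0.01128 + 0.07880 = 0.09008 hr

Final: 0.09008 hr


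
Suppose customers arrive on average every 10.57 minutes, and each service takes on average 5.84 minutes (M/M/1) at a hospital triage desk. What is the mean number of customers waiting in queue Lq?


λ = 60/10.57 = 5.6764 /hr
μ = 60/5.84 = 10.2740 /hr
ρ = λ/μ = 5.6764/10.2740 = 0.5525
Lq = ρ²/(1−ρ) = 0.3053/0.4475 = 0.6822

Final: 0.6822


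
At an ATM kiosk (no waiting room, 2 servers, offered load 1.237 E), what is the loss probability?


B(c,a) = (a^c/c!) / Σ_{k=0}^{c} a^k/k!
a^2/2! = 0.765085
Σ terms (k=0..2): 1.00000 + 1.23700 + 0.76508 = 3.002085
B = 0.765085/3.002085 = 0.254851

Final: 0.254851


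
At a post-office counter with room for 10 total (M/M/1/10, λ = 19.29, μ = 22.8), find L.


ρ = 19.29/22.8 = 0.8461
L = ρ[1 − (K+1)ρ^K + Kρ^(K+1)] / [(1−ρ)(1−ρ^(K+1))]
Numerator: 0.8461·(1 − 11·0.187920 + 10·0.158991) = 0.442300
Denominator: (0.1539)·(0.841009) = 0.129471
L = 0.442300/0.129471 = 3.4162

Final: 3.4162


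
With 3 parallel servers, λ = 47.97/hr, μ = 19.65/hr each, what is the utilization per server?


ρ = λ/(cμ) = 47.97/(3·19.65) = 47.97/58.95 = 0.8137

Final: 0.8137


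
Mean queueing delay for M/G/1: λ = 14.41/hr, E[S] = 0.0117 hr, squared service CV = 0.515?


ρ = λ·E[S] = 14.41·0.0117 = 0.1686
E[S²] = E[S]²(1+C_s²) = 0.0117²·(1+0.515) = 0.0002074
Wq = λ·E[S²]/(2(1−ρ)) = 14.41·0.0002074/(2·0.8314) = 0.001797 hr

Final: 0.001797 hr


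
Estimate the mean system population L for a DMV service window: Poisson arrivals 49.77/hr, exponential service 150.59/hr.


ρ = λ/μ = 49.77/150.59 = 0.3305
L = ρ/(1−ρ) = 0.3305/(1 − 0.3305) = 0.3305/0.6695 = 0.4937

Final: 0.4937


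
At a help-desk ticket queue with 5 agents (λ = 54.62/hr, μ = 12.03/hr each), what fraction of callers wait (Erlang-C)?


a = λ/μ = 4.5403; ρ = a/5 = 0.9081
P₀ = 0.004463 (from M/M/c formula)
C(c,a) = [a^c/(c!(1−ρ))]·P₀ = [1929.43584/(120·0.09194)]·0.004463
= 174.88783·0.004463 = 0.780605

Final: 0.780605


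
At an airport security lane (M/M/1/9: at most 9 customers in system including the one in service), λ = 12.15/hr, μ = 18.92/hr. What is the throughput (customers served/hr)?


ρ = 0.6422; P_K = (1−ρ)ρ^9/(1−ρ^10) = 0.006726
λ_eff = λ(1 − P_K) = 12.15·(1 − 0.006726) = 12.15·0.993274 = 12.0683 /hr

Final: 12.0683 /hr


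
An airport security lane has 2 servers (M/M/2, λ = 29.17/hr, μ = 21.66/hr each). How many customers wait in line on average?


a = λ/μ = 1.3467; ρ = a/2 = 0.6734
P₀ = 0.195199
Lq = P₀·a^c·ρ / (c!·(1−ρ)²) = 0.195199·1.81366·0.6734/(2·0.10669)
= 1.11716

Final: 1.11716


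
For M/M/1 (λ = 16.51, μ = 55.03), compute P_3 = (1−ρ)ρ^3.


ρ = 16.51/55.03 = 0.3000
P_n = (1−ρ)·ρ^n = (1 − 0.3000)·0.3000^3 = 0.7000·0.027005 = 0.018903

Final: 0.018903


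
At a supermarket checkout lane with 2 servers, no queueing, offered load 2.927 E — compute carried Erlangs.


B(2,2.927) = 0.521720 (Erlang-B)
Carried load = a(1 − B) = 2.927·(1 − 0.521720) = 2.927·0.478280 = 1.3999 E

Final: 1.3999 Erlangs


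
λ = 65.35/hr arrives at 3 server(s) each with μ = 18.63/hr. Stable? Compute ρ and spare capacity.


Total capacity cμ = 3·18.63 = 55.89/hr
ρ = λ/(cμ) = 65.35/55.89 = 1.1693
Stable ⇔ ρ < 1: NO
Spare capacity = cμ − λ = 55.89 − 65.35 = -9.46/hr

Final: ρ = 1.1693; unstable; margin = -9.46/hr


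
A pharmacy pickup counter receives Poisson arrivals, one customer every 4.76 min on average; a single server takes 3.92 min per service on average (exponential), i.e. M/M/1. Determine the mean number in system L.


λ = 60/4.76 = 12.6050 /hr
μ = 60/3.92 = 15.3061 /hr
ρ = λ/μ = 12.6050/15.3061 = 0.8235
L = ρ/(1−ρ) = 0.8235/0.1765 = 4.6667

Final: 4.6667


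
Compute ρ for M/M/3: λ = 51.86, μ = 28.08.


ρ = λ/(cμ) = 51.86/(3·28.08) = 51.86/84.24 = 0.6156

Final: 0.6156


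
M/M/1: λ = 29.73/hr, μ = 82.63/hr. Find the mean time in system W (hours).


W = 1/(μ−λ) = 1/(82.63 − 29.73) = 1/52.90 = 0.01890 hr

Final: 0.01890 hr


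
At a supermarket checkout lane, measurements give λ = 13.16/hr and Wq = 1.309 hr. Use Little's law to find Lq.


Lq = λWq = 13.16·1.309 = 17.2264

Final: 17.2264


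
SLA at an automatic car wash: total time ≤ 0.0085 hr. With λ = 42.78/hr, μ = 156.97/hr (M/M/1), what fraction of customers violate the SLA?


W ~ Exponential(μ−λ) for M/M/1.
μ − λ = 156.97 − 42.78 = 114.1900
P(W > t) = e^{−(μ−λ)t} = e^{−0.9706} = 0.378850

Final: 0.378850


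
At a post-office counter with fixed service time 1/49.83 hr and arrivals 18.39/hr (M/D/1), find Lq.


ρ = 18.39/49.83 = 0.3691
M/D/1: Lq = ρ²/(2(1−ρ)) = 0.1362/(2·0.6309) = 0.10793

Final: 0.10793


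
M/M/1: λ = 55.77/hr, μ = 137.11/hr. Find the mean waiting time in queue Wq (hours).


ρ = 55.77/137.11 = 0.4068
Wq = ρ/(μ−λ) = 0.4068/(137.11 − 55.77) = 0.4068/81.34 = 0.005001 hr

Final: 0.005001 hr


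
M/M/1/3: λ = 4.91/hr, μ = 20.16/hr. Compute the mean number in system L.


ρ = 4.91/20.16 = 0.2436
L = ρ[1 − (K+1)ρ^K + Kρ^(K+1)] / [(1−ρ)(1−ρ^(K+1))]
Numerator: 0.2436·(1 − 4·0.014447 + 3·0.003519) = 0.232048
Denominator: (0.7564)·(0.996481) = 0.753787
L = 0.232048/0.753787 = 0.3078

Final: 0.3078


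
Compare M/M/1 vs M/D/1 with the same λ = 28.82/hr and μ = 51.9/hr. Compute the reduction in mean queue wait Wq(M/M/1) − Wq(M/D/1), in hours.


ρ = 28.82/51.9 = 0.5553
Wq(M/M/1) = ρ/(μ−λ) = 0.5553/23.08 = 0.02406 hr
Wq(M/D/1) = ρ/(2(μ−λ)) = 0.01203 hr
Savings = 0.02406 − 0.01203 = 0.01203 hr

Final: 0.01203 hr


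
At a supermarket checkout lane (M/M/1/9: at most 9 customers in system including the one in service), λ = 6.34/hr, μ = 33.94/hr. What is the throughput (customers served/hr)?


ρ = 0.1868; P_K = (1−ρ)ρ^9/(1−ρ^10) = 0.0000002252
λ_eff = λ(1 − P_K) = 6.34·(1 − 0.0000002252) = 6.34·1.000000 = 6.3400 /hr

Final: 6.3400 /hr


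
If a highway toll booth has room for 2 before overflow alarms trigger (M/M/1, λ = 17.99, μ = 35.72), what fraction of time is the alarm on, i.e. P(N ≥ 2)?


ρ = 17.99/35.72 = 0.5036
P(N ≥ n) = ρ^n = 0.5036^2 = 0.253653

Final: 0.253653


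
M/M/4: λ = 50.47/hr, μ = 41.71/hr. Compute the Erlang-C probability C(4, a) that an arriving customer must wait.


a = λ/μ = 1.2100; ρ = a/4 = 0.3025
P₀ = 0.297138 (from M/M/c formula)
C(c,a) = [a^c/(c!(1−ρ))]·P₀ = [2.14374/(24·0.6975)]·0.297138
= 0.12806·0.297138 = 0.038052

Final: 0.038052


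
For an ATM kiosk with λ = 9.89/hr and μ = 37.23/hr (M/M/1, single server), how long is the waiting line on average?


ρ = 9.89/37.23 = 0.2656
Lq = ρ²/(1−ρ) = 0.07057/0.7344 = 0.09610

Final: 0.09610


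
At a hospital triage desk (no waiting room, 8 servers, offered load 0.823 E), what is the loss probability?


B(c,a) = (a^c/c!) / Σ_{k=0}^{c} a^k/k!
a^8/8! = 0.000005220
Σ terms (k=0..8): 1.00000 + 0.82300 + 0.33866 + 0.09291 + 0.01912 + 0.003146 + 0.0004316 + 0.00005074 + 0.000005220 = 2.277321
B = 0.000005220/2.277321 = 0.000002292

Final: 0.000002292


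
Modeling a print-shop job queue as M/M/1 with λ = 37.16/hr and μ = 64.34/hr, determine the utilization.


ρ = λ/μ = 37.16/64.34 = 0.5776

Final: 0.5776


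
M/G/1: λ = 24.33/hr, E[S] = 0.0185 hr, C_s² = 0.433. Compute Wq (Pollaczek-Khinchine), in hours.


ρ = λ·E[S] = 24.33·0.0185 = 0.4501
E[S²] = E[S]²(1+C_s²) = 0.0185²·(1+0.433) = 0.0004904
Wq = λ·E[S²]/(2(1−ρ)) = 24.33·0.0004904/(2·0.5499) = 0.01085 hr

Final: 0.01085 hr


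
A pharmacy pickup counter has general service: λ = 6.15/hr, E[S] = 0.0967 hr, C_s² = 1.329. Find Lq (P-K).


ρ = λ·E[S] = 6.15·0.0967 = 0.5947
Lq = ρ²(1+C_s²)/(2(1−ρ)) = 0.3537·(1+1.329)/(2·0.4053)
= 0.3537·2.3290/0.8106 = 1.01618

Final: 1.01618


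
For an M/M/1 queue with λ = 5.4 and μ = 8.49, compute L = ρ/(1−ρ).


ρ = λ/μ = 5.4/8.49 = 0.6360
L = ρ/(1−ρ) = 0.6360/(1 − 0.6360) = 0.6360/0.3640 = 1.7476

Final: 1.7476


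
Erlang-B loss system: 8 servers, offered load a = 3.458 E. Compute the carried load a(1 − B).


B(8,3.458) = 0.016117 (Erlang-B)
Carried load = a(1 − B) = 3.458·(1 − 0.016117) = 3.458·0.983883 = 3.4023 E

Final: 3.4023 Erlangs


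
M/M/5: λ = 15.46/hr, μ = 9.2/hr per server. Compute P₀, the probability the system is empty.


a = λ/μ = 15.46/9.2 = 1.6804; ρ = a/c = 0.3361
Σ_{k=0}^{4} a^k/k! (terms k=0..4) = 1.00000 + 1.68043 + 1.41193 + 0.79089 + 0.33226 = 5.21551
Tail: a^5/(5!(1−ρ)) = 13.40011/(120·0.6639) = 0.16820
P₀ = 1/(5.21551 + 0.16820) = 1/5.38371 = 0.185746

Final: 0.185746


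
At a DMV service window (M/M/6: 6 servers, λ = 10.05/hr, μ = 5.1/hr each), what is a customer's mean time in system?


a = 1.9706; ρ = 0.3284; P₀ = 0.139186
Lq = P₀·a^c·ρ/(c!(1−ρ)²) = 0.008243
Wq = Lq/λ = 0.008243/10.05 = 0.0008202 hr
W = Wq + 1/μ = 0.0008202 + 0.19608 = 0.19690 hr

Final: 0.19690 hr


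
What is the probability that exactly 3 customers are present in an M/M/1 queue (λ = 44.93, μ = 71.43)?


ρ = 44.93/71.43 = 0.6290
P_n = (1−ρ)·ρ^n = (1 − 0.6290)·0.6290^3 = 0.3710·0.248867 = 0.092328

Final: 0.092328


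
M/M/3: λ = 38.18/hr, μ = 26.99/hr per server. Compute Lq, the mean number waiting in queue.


a = λ/μ = 1.4146; ρ = a/3 = 0.4715
P₀ = 0.232132
Lq = P₀·a^c·ρ / (c!·(1−ρ)²) = 0.232132·2.83073·0.4715/(6·0.27928)
= 0.18491

Final: 0.18491


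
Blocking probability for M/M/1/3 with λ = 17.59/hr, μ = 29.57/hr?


ρ = λ/μ = 17.59/29.57 = 0.5949
P_K = (1−ρ)ρ^K/(1−ρ^(K+1)) = (0.4051·0.210496)/(1 − 0.125215)
= 0.085280/0.874785 = 0.097487

Final: 0.097487


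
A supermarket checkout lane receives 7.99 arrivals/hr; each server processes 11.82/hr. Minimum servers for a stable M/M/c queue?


Stability requires cμ > λ ⇔ c > λ/μ.
λ/μ = 7.99/11.82 = 0.6760
Minimum integer c = ⌊0.6760⌋ + 1 = 1
Check: 1·11.82 = 11.82 > 7.99, while 0·11.82 = 0.00 ≤ 7.99

Final: 1 servers


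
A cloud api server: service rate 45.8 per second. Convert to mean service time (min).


Mean service time = 1/μ = 1/45.8 second = 0.02183 second
In minutes: 0.02183 × 0.0166667 = 0.0003639 min

Final: 0.0003639 min


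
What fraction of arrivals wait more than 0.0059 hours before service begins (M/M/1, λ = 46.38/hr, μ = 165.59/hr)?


ρ = 46.38/165.59 = 0.2801
P(Wq > t) = ρ·e^{−(μ−λ)t} = 0.2801·e^{−0.7033}
= 0.2801·0.494930 = 0.138625

Final: 0.138625


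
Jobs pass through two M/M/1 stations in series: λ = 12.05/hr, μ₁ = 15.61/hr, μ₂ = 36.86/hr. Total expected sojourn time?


Each node sees arrival rate λ = 12.05/hr (tandem ⇒ throughput preserved).
W₁ = 1/(μ₁−λ) = 1/(15.61−12.05) = 0.28090 hr
W₂ = 1/(μ₂−λ) = 1/(36.86−12.05) = 0.04031 hr
W_total = W₁ + W₂ = 0.28090 + 0.04031 = 0.32121 hr

Final: 0.32121 hr


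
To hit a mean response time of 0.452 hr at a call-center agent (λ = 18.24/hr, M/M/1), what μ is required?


W = 1/(μ−λ) ⇒ μ − λ = 1/W = 1/0.452 = 2.2124
μ = λ + 1/W = 18.24 + 2.2124 = 20.4524 per hr

Final: 20.4524 /hr


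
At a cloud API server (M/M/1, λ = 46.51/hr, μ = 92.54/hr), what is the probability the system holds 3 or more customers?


ρ = 46.51/92.54 = 0.5026
P(N ≥ n) = ρ^n = 0.5026^3 = 0.126955

Final: 0.126955


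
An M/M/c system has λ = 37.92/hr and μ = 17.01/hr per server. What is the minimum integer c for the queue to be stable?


Stability requires cμ > λ ⇔ c > λ/μ.
λ/μ = 37.92/17.01 = 2.2293
Minimum integer c = ⌊2.2293⌋ + 1 = 3
Check: 3·17.01 = 51.03 > 37.92, while 2·17.01 = 34.02 ≤ 37.92

Final: 3 servers


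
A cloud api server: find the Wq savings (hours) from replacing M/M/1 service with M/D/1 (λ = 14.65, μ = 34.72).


ρ = 14.65/34.72 = 0.4219
Wq(M/M/1) = ρ/(μ−λ) = 0.4219/20.07 = 0.02102 hr
Wq(M/D/1) = ρ/(2(μ−λ)) = 0.01051 hr
Savings = 0.02102 − 0.01051 = 0.01051 hr

Final: 0.01051 hr


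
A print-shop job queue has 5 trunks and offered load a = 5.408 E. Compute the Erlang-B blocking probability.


B(c,a) = (a^c/c!) / Σ_{k=0}^{c} a^k/k!
a^5/5! = 38.548028
Σ terms (k=0..5): 1.00000 + 5.40800 + 14.62323 + 26.36081 + 35.63982 + 38.54803 = 121.579892
B = 38.548028/121.579892 = 0.317059

Final: 0.317059


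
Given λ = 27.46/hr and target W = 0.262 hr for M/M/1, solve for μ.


W = 1/(μ−λ) ⇒ μ − λ = 1/W = 1/0.262 = 3.8168
μ = λ + 1/W = 27.46 + 3.8168 = 31.2768 per hr

Final: 31.2768 /hr


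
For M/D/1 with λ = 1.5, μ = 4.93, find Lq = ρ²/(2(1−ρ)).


ρ = 1.5/4.93 = 0.3043
M/D/1: Lq = ρ²/(2(1−ρ)) = 0.09257/(2·0.6957) = 0.06653

Final: 0.06653


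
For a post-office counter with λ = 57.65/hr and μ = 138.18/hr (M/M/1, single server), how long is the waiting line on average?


ρ = 57.65/138.18 = 0.4172
Lq = ρ²/(1−ρ) = 0.1741/0.5828 = 0.2987

Final: 0.2987


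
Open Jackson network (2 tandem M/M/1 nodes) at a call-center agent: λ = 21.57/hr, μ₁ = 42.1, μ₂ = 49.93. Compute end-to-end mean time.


Each node sees arrival rate λ = 21.57/hr (tandem ⇒ throughput preserved).
W₁ = 1/(μ₁−λ) = 1/(42.1−21.57) = 0.04871 hr
W₂ = 1/(μ₂−λ) = 1/(49.93−21.57) = 0.03526 hr
W_total = W₁ + W₂ = 0.04871 + 0.03526 = 0.08397 hr

Final: 0.08397 hr


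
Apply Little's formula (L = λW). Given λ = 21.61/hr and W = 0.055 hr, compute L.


L = λW = 21.61·0.055 = 1.1885

Final: 1.1885


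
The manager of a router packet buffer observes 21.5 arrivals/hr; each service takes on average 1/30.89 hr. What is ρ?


ρ = λ/μ = 21.5/30.89 = 0.6960

Final: 0.6960


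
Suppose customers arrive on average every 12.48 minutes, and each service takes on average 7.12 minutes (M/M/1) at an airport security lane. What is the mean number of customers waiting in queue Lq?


λ = 60/12.48 = 4.8077 /hr
μ = 60/7.12 = 8.4270 /hr
ρ = λ/μ = 4.8077/8.4270 = 0.5705
Lq = ρ²/(1−ρ) = 0.3255/0.4295 = 0.7578

Final: 0.7578


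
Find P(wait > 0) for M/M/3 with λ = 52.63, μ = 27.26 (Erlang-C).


a = λ/μ = 1.9307; ρ = a/3 = 0.6436
P₀ = 0.122559 (from M/M/c formula)
C(c,a) = [a^c/(c!(1−ρ))]·P₀ = [7.19652/(6·0.3564)]·0.122559
= 3.36496·0.122559 = 0.412405

Final: 0.412405


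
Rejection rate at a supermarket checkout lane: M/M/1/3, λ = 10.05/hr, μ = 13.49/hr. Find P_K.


ρ = λ/μ = 10.05/13.49 = 0.7450
P_K = (1−ρ)ρ^K/(1−ρ^(K+1)) = (0.2550·0.413487)/(1 − 0.308047)
= 0.105441/0.691953 = 0.152381

Final: 0.152381


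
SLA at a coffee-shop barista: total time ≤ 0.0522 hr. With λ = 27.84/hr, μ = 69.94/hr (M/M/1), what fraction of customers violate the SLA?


W ~ Exponential(μ−λ) for M/M/1.
μ − λ = 69.94 − 27.84 = 42.1000
P(W > t) = e^{−(μ−λ)t} = e^{−2.1976} = 0.111067

Final: 0.111067


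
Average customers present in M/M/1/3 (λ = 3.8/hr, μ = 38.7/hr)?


ρ = 3.8/38.7 = 0.09819
L = ρ[1 − (K+1)ρ^K + Kρ^(K+1)] / [(1−ρ)(1−ρ^(K+1))]
Numerator: 0.09819·(1 − 4·0.0009467 + 3·0.00009296) = 0.097847
Denominator: (0.9018)·(0.999907) = 0.901725
L = 0.097847/0.901725 = 0.1085

Final: 0.1085


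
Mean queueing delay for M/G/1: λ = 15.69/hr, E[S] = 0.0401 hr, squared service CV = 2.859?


ρ = λ·E[S] = 15.69·0.0401 = 0.6292
E[S²] = E[S]²(1+C_s²) = 0.0401²·(1+2.859) = 0.006205
Wq = λ·E[S²]/(2(1−ρ)) = 15.69·0.006205/(2·0.3708) = 0.13127 hr

Final: 0.13127 hr


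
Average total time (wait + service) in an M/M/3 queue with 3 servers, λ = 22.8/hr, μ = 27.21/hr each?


a = 0.8379; ρ = 0.2793; P₀ = 0.430099
Lq = P₀·a^c·ρ/(c!(1−ρ)²) = 0.02268
Wq = Lq/λ = 0.02268/22.8 = 0.0009947 hr
W = Wq + 1/μ = 0.0009947 + 0.03675 = 0.03775 hr

Final: 0.03775 hr


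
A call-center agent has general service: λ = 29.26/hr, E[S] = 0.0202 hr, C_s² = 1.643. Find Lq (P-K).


ρ = λ·E[S] = 29.26·0.0202 = 0.5911
Lq = ρ²(1+C_s²)/(2(1−ρ)) = 0.3493·(1+1.643)/(2·0.4089)
= 0.3493·2.6430/0.8179 = 1.12889

Final: 1.12889


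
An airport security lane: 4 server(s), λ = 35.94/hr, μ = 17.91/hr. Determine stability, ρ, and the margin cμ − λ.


Total capacity cμ = 4·17.91 = 71.64/hr
ρ = λ/(cμ) = 35.94/71.64 = 0.5017
Stable ⇔ ρ < 1: YES
Spare capacity = cμ − λ = 71.64 − 35.94 = 35.70/hr

Final: ρ = 0.5017; stable; margin = 35.70/hr


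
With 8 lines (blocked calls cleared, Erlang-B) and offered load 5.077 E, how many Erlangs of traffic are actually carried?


B(8,5.077) = 0.073698 (Erlang-B)
Carried load = a(1 − B) = 5.077·(1 − 0.073698) = 5.077·0.926302 = 4.7028 E

Final: 4.7028 Erlangs


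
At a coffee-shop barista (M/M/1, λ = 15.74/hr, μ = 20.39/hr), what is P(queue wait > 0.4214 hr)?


ρ = 15.74/20.39 = 0.7719
P(Wq > t) = ρ·e^{−(μ−λ)t} = 0.7719·e^{−1.9595}
= 0.7719·0.140927 = 0.108789

Final: 0.108789


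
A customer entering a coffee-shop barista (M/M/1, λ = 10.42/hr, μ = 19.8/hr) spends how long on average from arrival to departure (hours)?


W = 1/(μ−λ) = 1/(19.8 − 10.42) = 1/9.38 = 0.1066 hr

Final: 0.1066 hr


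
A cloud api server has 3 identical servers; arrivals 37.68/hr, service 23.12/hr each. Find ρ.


ρ = λ/(cμ) = 37.68/(3·23.12) = 37.68/69.36 = 0.5433

Final: 0.5433


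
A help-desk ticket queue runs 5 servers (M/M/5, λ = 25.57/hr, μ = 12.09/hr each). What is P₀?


a = λ/μ = 25.57/12.09 = 2.1150; ρ = a/c = 0.4230
Σ_{k=0}^{4} a^k/k! (terms k=0..4) = 1.00000 + 2.11497 + 2.23655 + 1.57675 + 0.83369 = 7.76196
Tail: a^5/(5!(1−ρ)) = 42.31771/(120·0.5770) = 0.61117
P₀ = 1/(7.76196 + 0.61117) = 1/8.37313 = 0.119430

Final: 0.119430


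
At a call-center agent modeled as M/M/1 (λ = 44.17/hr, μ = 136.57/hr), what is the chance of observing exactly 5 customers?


ρ = 44.17/136.57 = 0.3234
P_n = (1−ρ)·ρ^n = (1 − 0.3234)·0.3234^5 = 0.6766·0.003539 = 0.002394

Final: 0.002394


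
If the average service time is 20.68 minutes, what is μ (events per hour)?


μ = 1/(service time) in consistent units.
1 hour = 60 min, so μ = 60/20.68 = 2.9014 per hour

Final: 2.9014 /hr


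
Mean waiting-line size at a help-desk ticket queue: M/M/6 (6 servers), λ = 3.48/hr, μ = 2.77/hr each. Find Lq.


a = λ/μ = 1.2563; ρ = a/6 = 0.2094
P₀ = 0.284677
Lq = P₀·a^c·ρ / (c!·(1−ρ)²) = 0.284677·3.93185·0.2094/(720·0.62507)
= 0.0005208

Final: 0.0005208


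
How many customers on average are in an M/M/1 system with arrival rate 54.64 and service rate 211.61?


ρ = λ/μ = 54.64/211.61 = 0.2582
L = ρ/(1−ρ) = 0.2582/(1 − 0.2582) = 0.2582/0.7418 = 0.3481

Final: 0.3481


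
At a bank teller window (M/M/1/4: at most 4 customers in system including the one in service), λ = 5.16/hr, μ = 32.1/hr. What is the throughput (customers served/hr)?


ρ = 0.1607; P_K = (1−ρ)ρ^4/(1−ρ^5) = 0.0005604
λ_eff = λ(1 − P_K) = 5.16·(1 − 0.0005604) = 5.16·0.999440 = 5.1571 /hr

Final: 5.1571 /hr


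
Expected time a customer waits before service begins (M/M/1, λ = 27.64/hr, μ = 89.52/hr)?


ρ = 27.64/89.52 = 0.3088
Wq = ρ/(μ−λ) = 0.3088/(89.52 − 27.64) = 0.3088/61.88 = 0.004990 hr

Final: 0.004990 hr


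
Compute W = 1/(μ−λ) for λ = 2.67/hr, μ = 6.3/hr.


W = 1/(μ−λ) = 1/(6.3 − 2.67) = 1/3.63 = 0.2755 hr

Final: 0.2755 hr


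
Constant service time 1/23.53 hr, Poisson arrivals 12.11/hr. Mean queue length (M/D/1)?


ρ = 12.11/23.53 = 0.5147
M/D/1: Lq = ρ²/(2(1−ρ)) = 0.2649/(2·0.4853) = 0.27288

Final: 0.27288


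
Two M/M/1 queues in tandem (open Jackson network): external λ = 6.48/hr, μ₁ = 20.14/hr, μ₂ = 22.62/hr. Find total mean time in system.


Each node sees arrival rate λ = 6.48/hr (tandem ⇒ throughput preserved).
W₁ = 1/(μ₁−λ) = 1/(20.14−6.48) = 0.07321 hr
W₂ = 1/(μ₂−λ) = 1/(22.62−6.48) = 0.06196 hr
W_total = W₁ + W₂ = 0.07321 + 0.06196 = 0.13516 hr

Final: 0.13516 hr


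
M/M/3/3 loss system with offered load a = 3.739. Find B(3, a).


B(c,a) = (a^c/c!) / Σ_{k=0}^{c} a^k/k!
a^3/3! = 8.711945
Σ terms (k=0..3): 1.00000 + 3.73900 + 6.99006 + 8.71195 = 20.441006
B = 8.711945/20.441006 = 0.426199

Final: 0.426199


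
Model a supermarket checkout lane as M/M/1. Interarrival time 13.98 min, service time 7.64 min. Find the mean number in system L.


λ = 60/13.98 = 4.2918 /hr
μ = 60/7.64 = 7.8534 /hr
ρ = λ/μ = 4.2918/7.8534 = 0.5465
L = ρ/(1−ρ) = 0.5465/0.4535 = 1.2050

Final: 1.2050


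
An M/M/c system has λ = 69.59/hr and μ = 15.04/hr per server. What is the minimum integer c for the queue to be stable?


Stability requires cμ > λ ⇔ c > λ/μ.
λ/μ = 69.59/15.04 = 4.6270
Minimum integer c = ⌊4.6270⌋ + 1 = 5
Check: 5·15.04 = 75.20 > 69.59, while 4·15.04 = 60.16 ≤ 69.59

Final: 5 servers


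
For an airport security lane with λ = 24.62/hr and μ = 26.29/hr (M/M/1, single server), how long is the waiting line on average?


ρ = 24.62/26.29 = 0.9365
Lq = ρ²/(1−ρ) = 0.8770/0.06352 = 13.8060

Final: 13.8060


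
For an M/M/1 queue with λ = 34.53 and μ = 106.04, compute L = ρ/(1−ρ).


ρ = λ/μ = 34.53/106.04 = 0.3256
L = ρ/(1−ρ) = 0.3256/(1 − 0.3256) = 0.3256/0.6744 = 0.4829

Final: 0.4829


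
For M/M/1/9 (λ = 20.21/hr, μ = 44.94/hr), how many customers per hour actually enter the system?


ρ = 0.4497; P_K = (1−ρ)ρ^9/(1−ρ^10) = 0.0004141
λ_eff = λ(1 − P_K) = 20.21·(1 − 0.0004141) = 20.21·0.999586 = 20.2016 /hr

Final: 20.2016 /hr


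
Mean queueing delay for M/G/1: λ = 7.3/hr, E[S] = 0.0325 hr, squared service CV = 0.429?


ρ = λ·E[S] = 7.3·0.0325 = 0.2372
E[S²] = E[S]²(1+C_s²) = 0.0325²·(1+0.429) = 0.001509
Wq = λ·E[S²]/(2(1−ρ)) = 7.3·0.001509/(2·0.7628) = 0.007223 hr

Final: 0.007223 hr


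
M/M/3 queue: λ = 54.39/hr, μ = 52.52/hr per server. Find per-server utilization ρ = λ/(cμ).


ρ = λ/(cμ) = 54.39/(3·52.52) = 54.39/157.56 = 0.3452

Final: 0.3452


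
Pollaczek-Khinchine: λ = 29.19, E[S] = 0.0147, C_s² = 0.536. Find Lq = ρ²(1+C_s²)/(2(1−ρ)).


ρ = λ·E[S] = 29.19·0.0147 = 0.4291
Lq = ρ²(1+C_s²)/(2(1−ρ)) = 0.1841·(1+0.536)/(2·0.5709)
= 0.1841·1.5360/1.1418 = 0.24768

Final: 0.24768


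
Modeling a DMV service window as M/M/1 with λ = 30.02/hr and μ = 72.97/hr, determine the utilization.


ρ = λ/μ = 30.02/72.97 = 0.4114

Final: 0.4114


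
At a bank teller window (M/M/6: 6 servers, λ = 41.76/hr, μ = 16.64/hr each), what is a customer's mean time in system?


a = 2.5096; ρ = 0.4183; P₀ = 0.080829
Lq = P₀·a^c·ρ/(c!(1−ρ)²) = 0.03466
Wq = Lq/λ = 0.03466/41.76 = 0.0008301 hr
W = Wq + 1/μ = 0.0008301 + 0.06010 = 0.06093 hr

Final: 0.06093 hr


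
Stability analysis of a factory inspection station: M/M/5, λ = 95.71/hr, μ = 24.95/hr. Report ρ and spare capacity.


Total capacity cμ = 5·24.95 = 124.75/hr
ρ = λ/(cμ) = 95.71/124.75 = 0.7672
Stable ⇔ ρ < 1: YES
Spare capacity = cμ − λ = 124.75 − 95.71 = 29.04/hr

Final: ρ = 0.7672; stable; margin = 29.04/hr


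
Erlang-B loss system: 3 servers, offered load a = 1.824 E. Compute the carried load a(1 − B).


B(3,1.824) = 0.183928 (Erlang-B)
Carried load = a(1 − B) = 1.824·(1 − 0.183928) = 1.824·0.816072 = 1.4885 E

Final: 1.4885 Erlangs


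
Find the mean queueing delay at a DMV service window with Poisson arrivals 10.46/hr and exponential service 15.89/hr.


ρ = 10.46/15.89 = 0.6583
Wq = ρ/(μ−λ) = 0.6583/(15.89 − 10.46) = 0.6583/5.43 = 0.1212 hr

Final: 0.1212 hr


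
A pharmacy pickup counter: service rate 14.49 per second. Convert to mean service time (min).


Mean service time = 1/μ = 1/14.49 second = 0.06901 second
In minutes: 0.06901 × 0.0166667 = 0.001150 min

Final: 0.001150 min


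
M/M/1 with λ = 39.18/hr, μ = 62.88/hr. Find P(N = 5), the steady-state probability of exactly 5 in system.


ρ = 39.18/62.88 = 0.6231
P_n = (1−ρ)·ρ^n = (1 − 0.6231)·0.6231^5 = 0.3769·0.093920 = 0.035399

Final: 0.035399


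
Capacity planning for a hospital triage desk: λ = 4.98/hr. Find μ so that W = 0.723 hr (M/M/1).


W = 1/(μ−λ) ⇒ μ − λ = 1/W = 1/0.723 = 1.3831
μ = λ + 1/W = 4.98 + 1.3831 = 6.3631 per hr

Final: 6.3631 /hr


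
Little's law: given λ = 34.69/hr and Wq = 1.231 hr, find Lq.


Lq = λWq = 34.69·1.231 = 42.7034

Final: 42.7034


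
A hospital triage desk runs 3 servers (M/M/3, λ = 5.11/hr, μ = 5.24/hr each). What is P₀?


a = λ/μ = 5.11/5.24 = 0.9752; ρ = a/c = 0.3251
Σ_{k=0}^{2} a^k/k! (terms k=0..2) = 1.00000 + 0.97519 + 0.47550 = 2.45069
Tail: a^3/(3!(1−ρ)) = 0.92740/(6·0.6749) = 0.22901
P₀ = 1/(2.45069 + 0.22901) = 1/2.67970 = 0.373176

Final: 0.373176


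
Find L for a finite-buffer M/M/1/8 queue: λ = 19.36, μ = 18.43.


ρ = 19.36/18.43 = 1.0505
L = ρ[1 − (K+1)ρ^K + Kρ^(K+1)] / [(1−ρ)(1−ρ^(K+1))]
Numerator: 1.0505·(1 − 9·1.482655 + 8·1.557472) = 0.121725
Denominator: (-0.05046)·(-0.557472) = 0.028131
L = 0.121725/0.028131 = 4.3271

Final: 4.3271


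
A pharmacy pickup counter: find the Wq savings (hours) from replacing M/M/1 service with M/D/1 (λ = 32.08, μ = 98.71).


ρ = 32.08/98.71 = 0.3250
Wq(M/M/1) = ρ/(μ−λ) = 0.3250/66.63 = 0.004878 hr
Wq(M/D/1) = ρ/(2(μ−λ)) = 0.002439 hr
Savings = 0.004878 − 0.002439 = 0.002439 hr

Final: 0.002439 hr


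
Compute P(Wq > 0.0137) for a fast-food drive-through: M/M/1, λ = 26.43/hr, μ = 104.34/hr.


ρ = 26.43/104.34 = 0.2533
P(Wq > t) = ρ·e^{−(μ−λ)t} = 0.2533·e^{−1.0674}
= 0.2533·0.343913 = 0.087115

Final: 0.087115


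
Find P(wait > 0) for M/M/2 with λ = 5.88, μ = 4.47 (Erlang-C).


a = λ/μ = 1.3154; ρ = a/2 = 0.6577
P₀ = 0.206478 (from M/M/c formula)
C(c,a) = [a^c/(c!(1−ρ))]·P₀ = [1.73037/(2·0.3423)]·0.206478
= 2.52770·0.206478 = 0.521914

Final: 0.521914


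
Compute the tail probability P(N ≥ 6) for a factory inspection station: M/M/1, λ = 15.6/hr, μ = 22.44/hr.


ρ = 15.6/22.44 = 0.6952
P(N ≥ n) = ρ^n = 0.6952^6 = 0.112878

Final: 0.112878


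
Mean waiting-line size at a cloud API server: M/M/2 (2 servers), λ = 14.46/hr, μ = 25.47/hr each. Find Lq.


a = λ/μ = 0.5677; ρ = a/2 = 0.2839
P₀ = 0.557798
Lq = P₀·a^c·ρ / (c!·(1−ρ)²) = 0.557798·0.32231·0.2839/(2·0.51285)
= 0.04976

Final: 0.04976


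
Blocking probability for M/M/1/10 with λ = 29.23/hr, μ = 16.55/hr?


ρ = λ/μ = 29.23/16.55 = 1.7662
P_K = (1−ρ)ρ^K/(1−ρ^(K+1)) = (-0.7662·295.330413)/(1 − 521.601690)
= -226.271277/-520.601690 = 0.434634

Final: 0.434634


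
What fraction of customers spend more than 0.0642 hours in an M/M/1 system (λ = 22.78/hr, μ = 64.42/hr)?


W ~ Exponential(μ−λ) for M/M/1.
μ − λ = 64.42 − 22.78 = 41.6400
P(W > t) = e^{−(μ−λ)t} = e^{−2.6733} = 0.069025

Final: 0.069025


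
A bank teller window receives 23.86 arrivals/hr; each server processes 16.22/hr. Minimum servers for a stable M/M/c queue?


Stability requires cμ > λ ⇔ c > λ/μ.
λ/μ = 23.86/16.22 = 1.4710
Minimum integer c = ⌊1.4710⌋ + 1 = 2
Check: 2·16.22 = 32.44 > 23.86, while 1·16.22 = 16.22 ≤ 23.86

Final: 2 servers


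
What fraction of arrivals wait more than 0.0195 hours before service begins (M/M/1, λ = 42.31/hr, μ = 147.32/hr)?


ρ = 42.31/147.32 = 0.2872
P(Wq > t) = ρ·e^{−(μ−λ)t} = 0.2872·e^{−2.0477}
= 0.2872·0.129032 = 0.037058

Final: 0.037058


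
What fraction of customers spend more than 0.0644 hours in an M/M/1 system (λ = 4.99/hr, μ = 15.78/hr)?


W ~ Exponential(μ−λ) for M/M/1.
μ − λ = 15.78 − 4.99 = 10.7900
P(W > t) = e^{−(μ−λ)t} = e^{−0.6949} = 0.499136

Final: 0.499136


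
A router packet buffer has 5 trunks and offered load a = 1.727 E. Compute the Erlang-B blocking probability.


B(c,a) = (a^c/c!) / Σ_{k=0}^{c} a^k/k!
a^5/5! = 0.128021
Σ terms (k=0..5): 1.00000 + 1.72700 + 1.49126 + 0.85847 + 0.37064 + 0.12802 = 5.575402
B = 0.128021/5.575402 = 0.022962

Final: 0.022962


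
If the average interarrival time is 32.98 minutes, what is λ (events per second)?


λ = 1/(interarrival time) in consistent units.
1 second = 0.0166667 min, so λ = 0.0166667/32.98 = 0.0005054 per second

Final: 0.0005054 /sec


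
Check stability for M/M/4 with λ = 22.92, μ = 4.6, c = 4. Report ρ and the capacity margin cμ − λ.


Total capacity cμ = 4·4.6 = 18.40/hr
ρ = λ/(cμ) = 22.92/18.40 = 1.2457
Stable ⇔ ρ < 1: NO
Spare capacity = cμ − λ = 18.40 − 22.92 = -4.52/hr

Final: ρ = 1.2457; unstable; margin = -4.52/hr


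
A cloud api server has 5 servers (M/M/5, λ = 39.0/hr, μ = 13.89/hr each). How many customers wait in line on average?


a = λ/μ = 2.8078; ρ = a/5 = 0.5616
P₀ = 0.057653
Lq = P₀·a^c·ρ / (c!·(1−ρ)²) = 0.057653·174.50658·0.5616/(120·0.19223)
= 0.24491

Final: 0.24491


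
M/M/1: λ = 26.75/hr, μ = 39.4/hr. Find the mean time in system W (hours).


W = 1/(μ−λ) = 1/(39.4 − 26.75) = 1/12.65 = 0.07905 hr

Final: 0.07905 hr


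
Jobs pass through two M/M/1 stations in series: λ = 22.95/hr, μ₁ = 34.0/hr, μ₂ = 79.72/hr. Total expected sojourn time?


Each node sees arrival rate λ = 22.95/hr (tandem ⇒ throughput preserved).
W₁ = 1/(μ₁−λ) = 1/(34.0−22.95) = 0.09050 hr
W₂ = 1/(μ₂−λ) = 1/(79.72−22.95) = 0.01761 hr
W_total = W₁ + W₂ = 0.09050 + 0.01761 = 0.10811 hr

Final: 0.10811 hr


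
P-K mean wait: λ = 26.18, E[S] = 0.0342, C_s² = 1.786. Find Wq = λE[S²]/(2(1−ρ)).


ρ = λ·E[S] = 26.18·0.0342 = 0.8954
E[S²] = E[S]²(1+C_s²) = 0.0342²·(1+1.786) = 0.003259
Wq = λ·E[S²]/(2(1−ρ)) = 26.18·0.003259/(2·0.1046) = 0.40762 hr

Final: 0.40762 hr


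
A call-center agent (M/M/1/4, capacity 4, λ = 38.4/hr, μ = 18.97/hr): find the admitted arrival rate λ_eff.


ρ = 2.0242; P_K = (1−ρ)ρ^4/(1−ρ^5) = 0.521328
λ_eff = λ(1 − P_K) = 38.4·(1 − 0.521328) = 38.4·0.478672 = 18.3810 /hr

Final: 18.3810 /hr


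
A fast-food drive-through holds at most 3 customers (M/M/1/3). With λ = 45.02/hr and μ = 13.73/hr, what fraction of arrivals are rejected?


ρ = λ/μ = 45.02/13.73 = 3.2790
P_K = (1−ρ)ρ^K/(1−ρ^(K+1)) = (-2.2790·35.253713)/(1 − 115.595203)
= -80.341491/-114.595203 = 0.701089

Final: 0.701089


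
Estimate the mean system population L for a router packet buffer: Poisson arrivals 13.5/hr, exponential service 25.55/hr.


ρ = λ/μ = 13.5/25.55 = 0.5284
L = ρ/(1−ρ) = 0.5284/(1 − 0.5284) = 0.5284/0.4716 = 1.1203

Final: 1.1203


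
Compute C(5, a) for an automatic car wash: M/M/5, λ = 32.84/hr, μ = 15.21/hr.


a = λ/μ = 2.1591; ρ = a/5 = 0.4318
P₀ = 0.114140 (from M/M/c formula)
C(c,a) = [a^c/(c!(1−ρ))]·P₀ = [46.92126/(120·0.5682)]·0.114140
= 0.68818·0.114140 = 0.078549

Final: 0.078549


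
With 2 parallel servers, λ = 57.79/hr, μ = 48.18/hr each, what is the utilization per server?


ρ = λ/(cμ) = 57.79/(2·48.18) = 57.79/96.36 = 0.5997

Final: 0.5997


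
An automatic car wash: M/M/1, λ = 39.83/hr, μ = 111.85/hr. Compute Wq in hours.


ρ = 39.83/111.85 = 0.3561
Wq = ρ/(μ−λ) = 0.3561/(111.85 − 39.83) = 0.3561/72.02 = 0.004944 hr

Final: 0.004944 hr


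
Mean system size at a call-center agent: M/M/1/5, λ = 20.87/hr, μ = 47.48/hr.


ρ = 20.87/47.48 = 0.4396
L = ρ[1 − (K+1)ρ^K + Kρ^(K+1)] / [(1−ρ)(1−ρ^(K+1))]
Numerator: 0.4396·(1 − 6·0.016408 + 5·0.007212) = 0.412131
Denominator: (0.5604)·(0.992788) = 0.556404
L = 0.412131/0.556404 = 0.7407

Final: 0.7407


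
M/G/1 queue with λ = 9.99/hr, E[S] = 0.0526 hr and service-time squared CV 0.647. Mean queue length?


ρ = λ·E[S] = 9.99·0.0526 = 0.5255
Lq = ρ²(1+C_s²)/(2(1−ρ)) = 0.2761·(1+0.647)/(2·0.4745)
= 0.2761·1.6470/0.9491 = 0.47919

Final: 0.47919


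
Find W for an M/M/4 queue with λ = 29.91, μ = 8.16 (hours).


a = 3.6654; ρ = 0.9164; P₀ = 0.009131
Lq = P₀·a^c·ρ/(c!(1−ρ)²) = 8.99615
Wq = Lq/λ = 8.99615/29.91 = 0.30077 hr
W = Wq + 1/μ = 0.30077 + 0.12255 = 0.42332 hr

Final: 0.42332 hr


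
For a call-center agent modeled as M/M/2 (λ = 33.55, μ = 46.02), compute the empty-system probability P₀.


a = λ/μ = 33.55/46.02 = 0.7290; ρ = a/c = 0.3645
Σ_{k=0}^{1} a^k/k! (terms k=0..1) = 1.00000 + 0.72903 = 1.72903
Tail: a^2/(2!(1−ρ)) = 0.53149/(2·0.6355) = 0.41817
P₀ = 1/(1.72903 + 0.41817) = 1/2.14720 = 0.465722

Final: 0.465722


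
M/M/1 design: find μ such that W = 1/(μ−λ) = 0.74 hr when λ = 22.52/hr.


W = 1/(μ−λ) ⇒ μ − λ = 1/W = 1/0.74 = 1.3514
μ = λ + 1/W = 22.52 + 1.3514 = 23.8714 per hr

Final: 23.8714 /hr


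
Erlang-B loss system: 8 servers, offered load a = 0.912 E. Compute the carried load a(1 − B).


B(8,0.912) = 0.000004768 (Erlang-B)
Carried load = a(1 − B) = 0.912·(1 − 0.000004768) = 0.912·0.999995 = 0.9120 E

Final: 0.9120 Erlangs


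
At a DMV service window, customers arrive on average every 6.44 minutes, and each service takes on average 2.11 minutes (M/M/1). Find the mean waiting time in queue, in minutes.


λ = 60/6.44 = 9.3168 /hr
μ = 60/2.11 = 28.4360 /hr
ρ = λ/μ = 9.3168/28.4360 = 0.3276
Wq = ρ/(μ−λ) = 0.3276/(28.4360−9.3168) = 0.01714 hr
In minutes: 0.01714·60 = 1.028 min

Final: 1.028 min


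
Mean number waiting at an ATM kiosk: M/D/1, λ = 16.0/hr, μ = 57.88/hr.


ρ = 16.0/57.88 = 0.2764
M/D/1: Lq = ρ²/(2(1−ρ)) = 0.07642/(2·0.7236) = 0.05280

Final: 0.05280


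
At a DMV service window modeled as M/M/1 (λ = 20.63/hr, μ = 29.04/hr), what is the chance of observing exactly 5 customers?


ρ = 20.63/29.04 = 0.7104
P_n = (1−ρ)·ρ^n = (1 − 0.7104)·0.7104^5 = 0.2896·0.180931 = 0.052398

Final: 0.052398


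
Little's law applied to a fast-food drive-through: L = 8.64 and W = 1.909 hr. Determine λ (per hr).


λ = L/W = 8.64/1.909 = 4.5259 /hr

Final: 4.5259 /hr


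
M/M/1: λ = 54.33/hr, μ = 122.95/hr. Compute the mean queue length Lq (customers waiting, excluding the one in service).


ρ = 54.33/122.95 = 0.4419
Lq = ρ²/(1−ρ) = 0.1953/0.5581 = 0.3499

Final: 0.3499


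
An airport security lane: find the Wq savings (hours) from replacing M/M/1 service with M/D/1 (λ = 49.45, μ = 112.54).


ρ = 49.45/112.54 = 0.4394
Wq(M/M/1) = ρ/(μ−λ) = 0.4394/63.09 = 0.006965 hr
Wq(M/D/1) = ρ/(2(μ−λ)) = 0.003482 hr
Savings = 0.006965 − 0.003482 = 0.003482 hr

Final: 0.003482 hr


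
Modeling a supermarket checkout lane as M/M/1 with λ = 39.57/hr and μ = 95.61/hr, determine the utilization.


ρ = λ/μ = 39.57/95.61 = 0.4139

Final: 0.4139


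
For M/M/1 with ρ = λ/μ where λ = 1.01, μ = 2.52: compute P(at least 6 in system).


ρ = 1.01/2.52 = 0.4008
P(N ≥ n) = ρ^n = 0.4008^6 = 0.004145

Final: 0.004145


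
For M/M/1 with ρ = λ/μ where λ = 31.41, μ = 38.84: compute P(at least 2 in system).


ρ = 31.41/38.84 = 0.8087
P(N ≥ n) = ρ^n = 0.8087^2 = 0.654000

Final: 0.654000


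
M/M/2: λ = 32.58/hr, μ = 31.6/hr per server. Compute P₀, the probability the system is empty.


a = λ/μ = 32.58/31.6 = 1.0310; ρ = a/c = 0.5155
Σ_{k=0}^{1} a^k/k! (terms k=0..1) = 1.00000 + 1.03101 = 2.03101
Tail: a^2/(2!(1−ρ)) = 1.06299/(2·0.4845) = 1.09701
P₀ = 1/(2.03101 + 1.09701) = 1/3.12802 = 0.319691

Final: 0.319691


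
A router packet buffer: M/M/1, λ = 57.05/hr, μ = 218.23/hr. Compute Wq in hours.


ρ = 57.05/218.23 = 0.2614
Wq = ρ/(μ−λ) = 0.2614/(218.23 − 57.05) = 0.2614/161.18 = 0.001622 hr

Final: 0.001622 hr


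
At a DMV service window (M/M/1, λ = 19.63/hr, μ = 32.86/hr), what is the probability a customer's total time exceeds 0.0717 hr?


W ~ Exponential(μ−λ) for M/M/1.
μ − λ = 32.86 − 19.63 = 13.2300
P(W > t) = e^{−(μ−λ)t} = e^{−0.9486} = 0.387286

Final: 0.387286


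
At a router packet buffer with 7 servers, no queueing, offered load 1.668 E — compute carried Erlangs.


B(7,1.668) = 0.001345 (Erlang-B)
Carried load = a(1 − B) = 1.668·(1 − 0.001345) = 1.668·0.998655 = 1.6658 E

Final: 1.6658 Erlangs
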